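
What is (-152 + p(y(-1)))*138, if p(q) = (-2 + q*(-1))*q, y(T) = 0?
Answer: -20976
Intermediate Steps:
p(q) = q*(-2 - q) (p(q) = (-2 - q)*q = q*(-2 - q))
(-152 + p(y(-1)))*138 = (-152 - 1*0*(2 + 0))*138 = (-152 - 1*0*2)*138 = (-152 + 0)*138 = -152*138 = -20976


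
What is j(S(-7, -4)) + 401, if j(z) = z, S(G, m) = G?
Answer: 394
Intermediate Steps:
j(S(-7, -4)) + 401 = -7 + 401 = 394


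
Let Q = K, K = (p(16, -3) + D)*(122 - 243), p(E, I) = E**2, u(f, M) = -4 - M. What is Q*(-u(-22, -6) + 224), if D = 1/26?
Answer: -89410167/13 ≈ -6.8777e+6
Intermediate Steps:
D = 1/26 ≈ 0.038462
K = -805497/26 (K = (16**2 + 1/26)*(122 - 243) = (256 + 1/26)*(-121) = (6657/26)*(-121) = -805497/26 ≈ -30981.)
Q = -805497/26 ≈ -30981.
Q*(-u(-22, -6) + 224) = -805497*(-(-4 - 1*(-6)) + 224)/26 = -805497*(-(-4 + 6) + 224)/26 = -805497*(-1*2 + 224)/26 = -805497*(-2 + 224)/26 = -805497/26*222 = -89410167/13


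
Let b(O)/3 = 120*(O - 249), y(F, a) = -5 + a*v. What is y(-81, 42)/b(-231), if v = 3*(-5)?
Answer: 127/34560 ≈ 0.0036748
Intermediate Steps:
v = -15
y(F, a) = -5 - 15*a (y(F, a) = -5 + a*(-15) = -5 - 15*a)
b(O) = -89640 + 360*O (b(O) = 3*(120*(O - 249)) = 3*(120*(-249 + O)) = 3*(-29880 + 120*O) = -89640 + 360*O)
y(-81, 42)/b(-231) = (-5 - 15*42)/(-89640 + 360*(-231)) = (-5 - 630)/(-89640 - 83160) = -635/(-172800) = -635*(-1/172800) = 127/34560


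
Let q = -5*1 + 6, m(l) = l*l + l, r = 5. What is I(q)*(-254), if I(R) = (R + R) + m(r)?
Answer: -8128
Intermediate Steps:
m(l) = l + l**2 (m(l) = l**2 + l = l + l**2)
q = 1 (q = -5 + 6 = 1)
I(R) = 30 + 2*R (I(R) = (R + R) + 5*(1 + 5) = 2*R + 5*6 = 2*R + 30 = 30 + 2*R)
I(q)*(-254) = (30 + 2*1)*(-254) = (30 + 2)*(-254) = 32*(-254) = -8128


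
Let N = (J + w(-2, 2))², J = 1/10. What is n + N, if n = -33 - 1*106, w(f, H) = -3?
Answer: -13059/100 ≈ -130.59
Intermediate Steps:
J = ⅒ ≈ 0.10000
n = -139 (n = -33 - 106 = -139)
N = 841/100 (N = (⅒ - 3)² = (-29/10)² = 841/100 ≈ 8.4100)
n + N = -139 + 841/100 = -13059/100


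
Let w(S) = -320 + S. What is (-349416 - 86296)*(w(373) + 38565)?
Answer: -16826326016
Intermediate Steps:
(-349416 - 86296)*(w(373) + 38565) = (-349416 - 86296)*((-320 + 373) + 38565) = -435712*(53 + 38565) = -435712*38618 = -16826326016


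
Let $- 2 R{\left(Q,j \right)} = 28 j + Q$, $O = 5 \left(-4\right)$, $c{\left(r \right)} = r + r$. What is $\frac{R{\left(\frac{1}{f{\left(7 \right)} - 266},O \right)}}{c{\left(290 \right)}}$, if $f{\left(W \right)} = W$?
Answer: $\frac{145041}{300440} \approx 0.48276$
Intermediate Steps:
$c{\left(r \right)} = 2 r$
$O = -20$
$R{\left(Q,j \right)} = - 14 j - \frac{Q}{2}$ ($R{\left(Q,j \right)} = - \frac{28 j + Q}{2} = - \frac{Q + 28 j}{2} = - 14 j - \frac{Q}{2}$)
$\frac{R{\left(\frac{1}{f{\left(7 \right)} - 266},O \right)}}{c{\left(290 \right)}} = \frac{\left(-14\right) \left(-20\right) - \frac{1}{2 \left(7 - 266\right)}}{2 \cdot 290} = \frac{280 - \frac{1}{2 \left(-259\right)}}{580} = \left(280 - - \frac{1}{518}\right) \frac{1}{580} = \left(280 + \frac{1}{518}\right) \frac{1}{580} = \frac{145041}{518} \cdot \frac{1}{580} = \frac{145041}{300440}$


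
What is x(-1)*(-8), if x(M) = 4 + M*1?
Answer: -24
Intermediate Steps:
x(M) = 4 + M
x(-1)*(-8) = (4 - 1)*(-8) = 3*(-8) = -24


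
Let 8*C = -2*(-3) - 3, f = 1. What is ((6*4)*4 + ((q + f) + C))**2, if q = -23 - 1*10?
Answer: 265225/64 ≈ 4144.1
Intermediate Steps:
q = -33 (q = -23 - 10 = -33)
C = 3/8 (C = (-2*(-3) - 3)/8 = (6 - 3)/8 = (1/8)*3 = 3/8 ≈ 0.37500)
((6*4)*4 + ((q + f) + C))**2 = ((6*4)*4 + ((-33 + 1) + 3/8))**2 = (24*4 + (-32 + 3/8))**2 = (96 - 253/8)**2 = (515/8)**2 = 265225/64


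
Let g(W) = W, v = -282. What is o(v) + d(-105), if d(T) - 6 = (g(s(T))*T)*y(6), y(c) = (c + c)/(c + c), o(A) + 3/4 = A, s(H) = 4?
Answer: -2787/4 ≈ -696.75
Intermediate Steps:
o(A) = -¾ + A
y(c) = 1 (y(c) = (2*c)/((2*c)) = (2*c)*(1/(2*c)) = 1)
d(T) = 6 + 4*T (d(T) = 6 + (4*T)*1 = 6 + 4*T)
o(v) + d(-105) = (-¾ - 282) + (6 + 4*(-105)) = -1131/4 + (6 - 420) = -1131/4 - 414 = -2787/4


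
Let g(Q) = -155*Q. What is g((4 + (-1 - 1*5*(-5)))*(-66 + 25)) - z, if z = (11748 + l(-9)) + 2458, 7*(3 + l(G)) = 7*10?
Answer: 163727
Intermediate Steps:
l(G) = 7 (l(G) = -3 + (7*10)/7 = -3 + (1/7)*70 = -3 + 10 = 7)
z = 14213 (z = (11748 + 7) + 2458 = 11755 + 2458 = 14213)
g((4 + (-1 - 1*5*(-5)))*(-66 + 25)) - z = -155*(4 + (-1 - 1*5*(-5)))*(-66 + 25) - 1*14213 = -155*(4 + (-1 - 5*(-5)))*(-41) - 14213 = -155*(4 + (-1 + 25))*(-41) - 14213 = -155*(4 + 24)*(-41) - 14213 = -4340*(-41) - 14213 = -155*(-1148) - 14213 = 177940 - 14213 = 163727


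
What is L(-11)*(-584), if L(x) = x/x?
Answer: -584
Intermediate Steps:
L(x) = 1
L(-11)*(-584) = 1*(-584) = -584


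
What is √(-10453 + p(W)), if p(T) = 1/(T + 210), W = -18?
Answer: 5*I*√240837/24 ≈ 102.24*I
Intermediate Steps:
p(T) = 1/(210 + T)
√(-10453 + p(W)) = √(-10453 + 1/(210 - 18)) = √(-10453 + 1/192) = √(-2006975/192) = 5*I*√240837/24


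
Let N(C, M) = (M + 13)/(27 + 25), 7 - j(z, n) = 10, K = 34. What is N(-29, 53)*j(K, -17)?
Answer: -99/26 ≈ -3.8077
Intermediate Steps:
j(z, n) = -3 (j(z, n) = 7 - 1*10 = 7 - 10 = -3)
N(C, M) = ¼ + M/52 (N(C, M) = (13 + M)/52 = (13 + M)*(1/52) = ¼ + M/52)
N(-29, 53)*j(K, -17) = (¼ + (1/52)*53)*(-3) = (¼ + 53/52)*(-3) = (33/26)*(-3) = -99/26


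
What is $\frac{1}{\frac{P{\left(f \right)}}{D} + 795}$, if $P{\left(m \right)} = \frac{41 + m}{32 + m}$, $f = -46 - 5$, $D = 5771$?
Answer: $\frac{109649}{87170965} \approx 0.0012579$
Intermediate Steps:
$f = -51$ ($f = -46 - 5 = -51$)
$P{\left(m \right)} = \frac{41 + m}{32 + m}$
$\frac{1}{\frac{P{\left(f \right)}}{D} + 795} = \frac{1}{\frac{\frac{1}{32 - 51} \left(41 - 51\right)}{5771} + 795} = \frac{1}{\frac{1}{-19} \left(-10\right) \frac{1}{5771} + 795} = \frac{1}{\left(- \frac{1}{19}\right) \left(-10\right) \frac{1}{5771} + 795} = \frac{1}{\frac{10}{19} \cdot \frac{1}{5771} + 795} = \frac{1}{\frac{10}{109649} + 795} = \frac{1}{\frac{87170965}{109649}} = \frac{109649}{87170965}$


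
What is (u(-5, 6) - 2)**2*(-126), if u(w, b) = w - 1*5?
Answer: -18144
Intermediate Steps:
u(w, b) = -5 + w (u(w, b) = w - 5 = -5 + w)
(u(-5, 6) - 2)**2*(-126) = ((-5 - 5) - 2)**2*(-126) = (-10 - 2)**2*(-126) = (-12)**2*(-126) = 144*(-126) = -18144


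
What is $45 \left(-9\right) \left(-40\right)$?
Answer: $16200$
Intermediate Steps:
$45 \left(-9\right) \left(-40\right) = \left(-405\right) \left(-40\right) = 16200$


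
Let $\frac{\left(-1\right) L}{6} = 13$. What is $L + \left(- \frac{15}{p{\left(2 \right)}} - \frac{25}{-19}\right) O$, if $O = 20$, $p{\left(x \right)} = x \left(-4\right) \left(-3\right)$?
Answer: $- \frac{2439}{38} \approx -64.184$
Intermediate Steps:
$p{\left(x \right)} = 12 x$ ($p{\left(x \right)} = - 4 x \left(-3\right) = 12 x$)
$L = -78$ ($L = \left(-6\right) 13 = -78$)
$L + \left(- \frac{15}{p{\left(2 \right)}} - \frac{25}{-19}\right) O = -78 + \left(- \frac{15}{12 \cdot 2} - \frac{25}{-19}\right) 20 = -78 + \left(- \frac{15}{24} - - \frac{25}{19}\right) 20 = -78 + \left(\left(-15\right) \frac{1}{24} + \frac{25}{19}\right) 20 = -78 + \left(- \frac{5}{8} + \frac{25}{19}\right) 20 = -78 + \frac{105}{152} \cdot 20 = -78 + \frac{525}{38} = - \frac{2439}{38}$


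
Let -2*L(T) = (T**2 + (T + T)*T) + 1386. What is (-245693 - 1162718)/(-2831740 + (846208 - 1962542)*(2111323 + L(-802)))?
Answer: 1408411/1279125120956 ≈ 1.1011e-6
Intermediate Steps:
L(T) = -693 - 3*T**2/2 (L(T) = -((T**2 + (T + T)*T) + 1386)/2 = -((T**2 + (2*T)*T) + 1386)/2 = -((T**2 + 2*T**2) + 1386)/2 = -(3*T**2 + 1386)/2 = -(1386 + 3*T**2)/2 = -693 - 3*T**2/2)
(-245693 - 1162718)/(-2831740 + (846208 - 1962542)*(2111323 + L(-802))) = (-245693 - 1162718)/(-2831740 + (846208 - 1962542)*(2111323 + (-693 - 3/2*(-802)**2))) = -1408411/(-2831740 - 1116334*(2111323 + (-693 - 3/2*643204))) = -1408411/(-2831740 - 1116334*(2111323 + (-693 - 964806))) = -1408411/(-2831740 - 1116334*(2111323 - 965499)) = -1408411/(-2831740 - 1116334*1145824) = -1408411/(-2831740 - 1279122289216) = -1408411/(-1279125120956) = -1408411*(-1/1279125120956) = 1408411/1279125120956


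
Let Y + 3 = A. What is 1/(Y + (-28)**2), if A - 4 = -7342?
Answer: -1/6557 ≈ -0.00015251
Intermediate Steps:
A = -7338 (A = 4 - 7342 = -7338)
Y = -7341 (Y = -3 - 7338 = -7341)
1/(Y + (-28)**2) = 1/(-7341 + (-28)**2) = 1/(-7341 + 784) = 1/(-6557) = -1/6557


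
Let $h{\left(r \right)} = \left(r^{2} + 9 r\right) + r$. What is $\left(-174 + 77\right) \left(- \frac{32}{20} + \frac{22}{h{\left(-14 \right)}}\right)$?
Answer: $\frac{16393}{140} \approx 117.09$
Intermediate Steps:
$h{\left(r \right)} = r^{2} + 10 r$
$\left(-174 + 77\right) \left(- \frac{32}{20} + \frac{22}{h{\left(-14 \right)}}\right) = \left(-174 + 77\right) \left(- \frac{32}{20} + \frac{22}{\left(-14\right) \left(10 - 14\right)}\right) = - 97 \left(\left(-32\right) \frac{1}{20} + \frac{22}{\left(-14\right) \left(-4\right)}\right) = - 97 \left(- \frac{8}{5} + \frac{22}{56}\right) = - 97 \left(- \frac{8}{5} + 22 \cdot \frac{1}{56}\right) = - 97 \left(- \frac{8}{5} + \frac{11}{28}\right) = \left(-97\right) \left(- \frac{169}{140}\right) = \frac{16393}{140}$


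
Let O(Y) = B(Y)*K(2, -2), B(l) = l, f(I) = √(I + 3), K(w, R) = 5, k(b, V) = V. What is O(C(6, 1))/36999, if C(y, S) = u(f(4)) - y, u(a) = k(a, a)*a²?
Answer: -10/12333 + 35*√7/36999 ≈ 0.0016920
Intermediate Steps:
f(I) = √(3 + I)
u(a) = a³ (u(a) = a*a² = a³)
C(y, S) = -y + 7*√7 (C(y, S) = (√(3 + 4))³ - y = (√7)³ - y = 7*√7 - y = -y + 7*√7)
O(Y) = 5*Y (O(Y) = Y*5 = 5*Y)
O(C(6, 1))/36999 = (5*(-1*6 + 7*√7))/36999 = (5*(-6 + 7*√7))*(1/36999) = (-30 + 35*√7)*(1/36999) = -10/12333 + 35*√7/36999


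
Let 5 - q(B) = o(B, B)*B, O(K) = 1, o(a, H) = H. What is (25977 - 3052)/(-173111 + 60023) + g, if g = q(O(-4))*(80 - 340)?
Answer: -117634445/113088 ≈ -1040.2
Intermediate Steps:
q(B) = 5 - B² (q(B) = 5 - B*B = 5 - B²)
g = -1040 (g = (5 - 1*1²)*(80 - 340) = (5 - 1*1)*(-260) = (5 - 1)*(-260) = 4*(-260) = -1040)
(25977 - 3052)/(-173111 + 60023) + g = (25977 - 3052)/(-173111 + 60023) - 1040 = 22925/(-113088) - 1040 = 22925*(-1/113088) - 1040 = -22925/113088 - 1040 = -117634445/113088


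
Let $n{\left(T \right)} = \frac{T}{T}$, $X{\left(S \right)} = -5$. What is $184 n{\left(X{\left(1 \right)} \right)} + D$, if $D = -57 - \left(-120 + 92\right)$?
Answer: $155$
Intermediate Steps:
$D = -29$ ($D = -57 - -28 = -57 + 28 = -29$)
$n{\left(T \right)} = 1$
$184 n{\left(X{\left(1 \right)} \right)} + D = 184 \cdot 1 - 29 = 184 - 29 = 155$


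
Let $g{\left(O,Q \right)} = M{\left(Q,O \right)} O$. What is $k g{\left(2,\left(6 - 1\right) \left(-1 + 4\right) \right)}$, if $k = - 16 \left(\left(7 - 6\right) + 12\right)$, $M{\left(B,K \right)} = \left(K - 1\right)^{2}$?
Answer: $-416$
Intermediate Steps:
$M{\left(B,K \right)} = \left(-1 + K\right)^{2}$
$k = -208$ ($k = - 16 \left(1 + 12\right) = \left(-16\right) 13 = -208$)
$g{\left(O,Q \right)} = O \left(-1 + O\right)^{2}$ ($g{\left(O,Q \right)} = \left(-1 + O\right)^{2} O = O \left(-1 + O\right)^{2}$)
$k g{\left(2,\left(6 - 1\right) \left(-1 + 4\right) \right)} = - 208 \cdot 2 \left(-1 + 2\right)^{2} = - 208 \cdot 2 \cdot 1^{2} = - 208 \cdot 2 \cdot 1 = \left(-208\right) 2 = -416$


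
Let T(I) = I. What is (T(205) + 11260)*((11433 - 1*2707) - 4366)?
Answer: 49987400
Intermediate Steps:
(T(205) + 11260)*((11433 - 1*2707) - 4366) = (205 + 11260)*((11433 - 1*2707) - 4366) = 11465*((11433 - 2707) - 4366) = 11465*(8726 - 4366) = 11465*4360 = 49987400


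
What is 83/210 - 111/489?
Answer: 5759/34230 ≈ 0.16824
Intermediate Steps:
83/210 - 111/489 = 83*(1/210) - 111*1/489 = 83/210 - 37/163 = 5759/34230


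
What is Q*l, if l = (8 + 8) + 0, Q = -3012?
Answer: -48192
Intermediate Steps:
l = 16 (l = 16 + 0 = 16)
Q*l = -3012*16 = -48192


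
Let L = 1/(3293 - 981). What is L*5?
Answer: 5/2312 ≈ 0.0021626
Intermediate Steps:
L = 1/2312 ≈ 0.00043253
L*5 = (1/2312)*5 = 5/2312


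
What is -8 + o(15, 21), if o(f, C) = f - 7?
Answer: 0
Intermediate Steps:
o(f, C) = -7 + f
-8 + o(15, 21) = -8 + (-7 + 15) = -8 + 8 = 0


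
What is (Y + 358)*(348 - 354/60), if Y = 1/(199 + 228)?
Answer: 522958007/4270 ≈ 1.2247e+5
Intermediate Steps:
Y = 1/427 ≈ 0.0023419
(Y + 358)*(348 - 354/60) = (1/427 + 358)*(348 - 354/60) = 152867*(348 - 354*1/60)/427 = 152867*(348 - 59/10)/427 = (152867/427)*(3421/10) = 522958007/4270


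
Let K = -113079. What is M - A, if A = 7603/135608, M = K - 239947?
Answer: -47873157411/135608 ≈ -3.5303e+5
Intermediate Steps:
M = -353026 (M = -113079 - 239947 = -353026)
A = 7603/135608 (A = 7603*(1/135608) = 7603/135608 ≈ 0.056066)
M - A = -353026 - 1*7603/135608 = -353026 - 7603/135608 = -47873157411/135608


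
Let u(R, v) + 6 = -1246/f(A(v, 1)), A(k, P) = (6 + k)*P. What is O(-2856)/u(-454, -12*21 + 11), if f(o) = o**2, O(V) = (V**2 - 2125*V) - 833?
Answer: -71415478925/30236 ≈ -2.3619e+6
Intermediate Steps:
O(V) = -833 + V**2 - 2125*V
A(k, P) = P*(6 + k)
u(R, v) = -6 - 1246/(6 + v)**2
O(-2856)/u(-454, -12*21 + 11) = (-833 + (-2856)**2 - 2125*(-2856))/(-6 - 1246/(6 + (-12*21 + 11))**2) = (-833 + 8156736 + 6069000)/(-6 - 1246/(6 + (-252 + 11))**2) = 14224903/(-6 - 1246/(6 - 241)**2) = 14224903/(-6 - 1246/(-235)**2) = 14224903/(-6 - 1246*1/55225) = 14224903/(-6 - 1246/55225) = 14224903/(-332596/55225) = 14224903*(-55225/332596) = -71415478925/30236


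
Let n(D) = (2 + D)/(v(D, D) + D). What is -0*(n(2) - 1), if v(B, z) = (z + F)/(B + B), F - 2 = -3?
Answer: 0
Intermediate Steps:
F = -1 (F = 2 - 3 = -1)
v(B, z) = (-1 + z)/(2*B) (v(B, z) = (z - 1)/(B + B) = (-1 + z)/((2*B)) = (-1 + z)*(1/(2*B)) = (-1 + z)/(2*B))
n(D) = (2 + D)/(D + (-1 + D)/(2*D)) (n(D) = (2 + D)/((-1 + D)/(2*D) + D) = (2 + D)/(D + (-1 + D)/(2*D)))
-0*(n(2) - 1) = -0*(2*2*(2 + 2)/(-1 + 2 + 2*2²) - 1) = -0*(2*2*4/(-1 + 2 + 2*4) - 1) = -0*(2*2*4/(-1 + 2 + 8) - 1) = -0*(2*2*4/9 - 1) = -0*(2*2*(⅑)*4 - 1) = -0*(16/9 - 1) = -0*7/9 = -111*0 = 0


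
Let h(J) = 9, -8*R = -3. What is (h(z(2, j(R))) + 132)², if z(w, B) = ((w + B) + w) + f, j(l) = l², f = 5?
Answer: 19881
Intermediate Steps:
R = 3/8 (R = -⅛*(-3) = 3/8 ≈ 0.37500)
z(w, B) = 5 + B + 2*w (z(w, B) = ((w + B) + w) + 5 = ((B + w) + w) + 5 = (B + 2*w) + 5 = 5 + B + 2*w)
(h(z(2, j(R))) + 132)² = (9 + 132)² = 141² = 19881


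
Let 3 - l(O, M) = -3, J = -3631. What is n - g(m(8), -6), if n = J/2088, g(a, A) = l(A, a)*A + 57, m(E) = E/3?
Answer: -47479/2088 ≈ -22.739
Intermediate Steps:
l(O, M) = 6 (l(O, M) = 3 - 1*(-3) = 3 + 3 = 6)
m(E) = E/3 (m(E) = E*(⅓) = E/3)
g(a, A) = 57 + 6*A (g(a, A) = 6*A + 57 = 57 + 6*A)
n = -3631/2088 ≈ -1.7390
n - g(m(8), -6) = -3631/2088 - (57 + 6*(-6)) = -3631/2088 - (57 - 36) = -3631/2088 - 1*21 = -3631/2088 - 21 = -47479/2088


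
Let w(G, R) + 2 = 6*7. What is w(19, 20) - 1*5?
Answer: 35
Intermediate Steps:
w(G, R) = 40 (w(G, R) = -2 + 6*7 = -2 + 42 = 40)
w(19, 20) - 1*5 = 40 - 1*5 = 40 - 5 = 35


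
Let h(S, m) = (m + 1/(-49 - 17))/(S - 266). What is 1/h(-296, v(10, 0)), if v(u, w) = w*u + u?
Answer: -37092/659 ≈ -56.285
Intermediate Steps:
v(u, w) = u + u*w (v(u, w) = u*w + u = u + u*w)
h(S, m) = (-1/66 + m)/(-266 + S) (h(S, m) = (m + 1/(-66))/(-266 + S) = (m - 1/66)/(-266 + S) = (-1/66 + m)/(-266 + S))
1/h(-296, v(10, 0)) = 1/((-1/66 + 10*(1 + 0))/(-266 - 296)) = 1/((-1/66 + 10*1)/(-562)) = 1/(-(-1/66 + 10)/562) = 1/(-1/562*659/66) = 1/(-659/37092) = -37092/659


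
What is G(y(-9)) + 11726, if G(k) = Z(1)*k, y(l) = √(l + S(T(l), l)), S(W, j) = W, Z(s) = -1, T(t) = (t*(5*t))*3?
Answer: 11726 - 3*√134 ≈ 11691.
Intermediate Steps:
T(t) = 15*t² (T(t) = (5*t²)*3 = 15*t²)
y(l) = √(l + 15*l²)
G(k) = -k
G(y(-9)) + 11726 = -√(-9*(1 + 15*(-9))) + 11726 = -√(-9*(1 - 135)) + 11726 = -√(-9*(-134)) + 11726 = -√1206 + 11726 = -3*√134 + 11726 = 11726 - 3*√134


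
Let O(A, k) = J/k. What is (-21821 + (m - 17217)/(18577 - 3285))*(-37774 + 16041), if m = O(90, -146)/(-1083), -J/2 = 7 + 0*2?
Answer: 286683268426694267/604485114 ≈ 4.7426e+8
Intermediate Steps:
J = -14 (J = -2*(7 + 0*2) = -2*(7 + 0) = -2*7 = -14)
O(A, k) = -14/k
m = -7/79059 (m = -14/(-146)/(-1083) = -14*(-1/146)*(-1/1083) = (7/73)*(-1/1083) = -7/79059 ≈ -8.8541e-5)
(-21821 + (m - 17217)/(18577 - 3285))*(-37774 + 16041) = (-21821 + (-7/79059 - 17217)/(18577 - 3285))*(-37774 + 16041) = (-21821 - 1361158810/79059/15292)*(-21733) = (-21821 - 1361158810/79059*1/15292)*(-21733) = (-21821 - 680579405/604485114)*(-21733) = -13191150251999/604485114*(-21733) = 286683268426694267/604485114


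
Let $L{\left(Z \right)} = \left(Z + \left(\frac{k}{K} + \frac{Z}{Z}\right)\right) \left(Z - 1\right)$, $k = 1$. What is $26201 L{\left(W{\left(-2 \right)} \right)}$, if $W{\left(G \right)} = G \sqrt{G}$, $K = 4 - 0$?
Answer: $- \frac{969437}{4} - \frac{26201 i \sqrt{2}}{2} \approx -2.4236 \cdot 10^{5} - 18527.0 i$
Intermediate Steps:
$K = 4$ ($K = 4 + 0 = 4$)
$W{\left(G \right)} = G^{\frac{3}{2}}$
$L{\left(Z \right)} = \left(-1 + Z\right) \left(\frac{5}{4} + Z\right)$ ($L{\left(Z \right)} = \left(Z + \left(1 \cdot \frac{1}{4} + \frac{Z}{Z}\right)\right) \left(Z - 1\right) = \left(Z + \left(1 \cdot \frac{1}{4} + 1\right)\right) \left(-1 + Z\right) = \left(Z + \left(\frac{1}{4} + 1\right)\right) \left(-1 + Z\right) = \left(Z + \frac{5}{4}\right) \left(-1 + Z\right) = \left(\frac{5}{4} + Z\right) \left(-1 + Z\right) = \left(-1 + Z\right) \left(\frac{5}{4} + Z\right)$)
$26201 L{\left(W{\left(-2 \right)} \right)} = 26201 \left(- \frac{5}{4} + \left(\left(-2\right)^{\frac{3}{2}}\right)^{2} + \frac{\left(-2\right)^{\frac{3}{2}}}{4}\right) = 26201 \left(- \frac{5}{4} + \left(- 2 i \sqrt{2}\right)^{2} + \frac{\left(-2\right) i \sqrt{2}}{4}\right) = 26201 \left(- \frac{5}{4} - 8 - \frac{i \sqrt{2}}{2}\right) = 26201 \left(- \frac{37}{4} - \frac{i \sqrt{2}}{2}\right) = - \frac{969437}{4} - \frac{26201 i \sqrt{2}}{2}$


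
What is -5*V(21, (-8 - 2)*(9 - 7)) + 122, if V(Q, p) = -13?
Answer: 187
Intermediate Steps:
-5*V(21, (-8 - 2)*(9 - 7)) + 122 = -5*(-13) + 122 = 65 + 122 = 187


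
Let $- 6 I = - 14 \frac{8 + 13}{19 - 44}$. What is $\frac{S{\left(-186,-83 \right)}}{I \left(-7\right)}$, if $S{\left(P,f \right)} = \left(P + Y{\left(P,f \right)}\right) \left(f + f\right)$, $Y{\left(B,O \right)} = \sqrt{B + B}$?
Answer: $\frac{771900}{343} - \frac{8300 i \sqrt{93}}{343} \approx 2250.4 - 233.36 i$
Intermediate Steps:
$Y{\left(B,O \right)} = \sqrt{2} \sqrt{B}$ ($Y{\left(B,O \right)} = \sqrt{2 B} = \sqrt{2} \sqrt{B}$)
$I = - \frac{49}{25}$ ($I = - \frac{\left(-14\right) \frac{8 + 13}{19 - 44}}{6} = - \frac{\left(-14\right) \frac{21}{-25}}{6} = - \frac{\left(-14\right) 21 \left(- \frac{1}{25}\right)}{6} = - \frac{\left(-14\right) \left(- \frac{21}{25}\right)}{6} = \left(- \frac{1}{6}\right) \frac{294}{25} = - \frac{49}{25} \approx -1.96$)
$S{\left(P,f \right)} = 2 f \left(P + \sqrt{2} \sqrt{P}\right)$ ($S{\left(P,f \right)} = \left(P + \sqrt{2} \sqrt{P}\right) \left(f + f\right) = \left(P + \sqrt{2} \sqrt{P}\right) 2 f = 2 f \left(P + \sqrt{2} \sqrt{P}\right)$)
$\frac{S{\left(-186,-83 \right)}}{I \left(-7\right)} = \frac{2 \left(-83\right) \left(-186 + \sqrt{2} \sqrt{-186}\right)}{\left(- \frac{49}{25}\right) \left(-7\right)} = \frac{2 \left(-83\right) \left(-186 + \sqrt{2} i \sqrt{186}\right)}{\frac{343}{25}} = 2 \left(-83\right) \left(-186 + 2 i \sqrt{93}\right) \frac{25}{343} = \left(30876 - 332 i \sqrt{93}\right) \frac{25}{343} = \frac{771900}{343} - \frac{8300 i \sqrt{93}}{343}$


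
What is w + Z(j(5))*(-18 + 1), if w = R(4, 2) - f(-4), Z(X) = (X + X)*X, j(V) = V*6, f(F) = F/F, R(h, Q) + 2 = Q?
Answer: -30601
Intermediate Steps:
R(h, Q) = -2 + Q
f(F) = 1
j(V) = 6*V
Z(X) = 2*X² (Z(X) = (2*X)*X = 2*X²)
w = -1 (w = (-2 + 2) - 1*1 = 0 - 1 = -1)
w + Z(j(5))*(-18 + 1) = -1 + (2*(6*5)²)*(-18 + 1) = -1 + (2*30²)*(-17) = -1 + (2*900)*(-17) = -1 + 1800*(-17) = -1 - 30600 = -30601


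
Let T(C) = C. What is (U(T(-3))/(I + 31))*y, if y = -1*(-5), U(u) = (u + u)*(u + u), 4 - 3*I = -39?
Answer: 135/34 ≈ 3.9706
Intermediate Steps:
I = 43/3 (I = 4/3 - ⅓*(-39) = 4/3 + 13 = 43/3 ≈ 14.333)
U(u) = 4*u² (U(u) = (2*u)*(2*u) = 4*u²)
y = 5
(U(T(-3))/(I + 31))*y = ((4*(-3)²)/(43/3 + 31))*5 = ((4*9)/(136/3))*5 = (36*(3/136))*5 = (27/34)*5 = 135/34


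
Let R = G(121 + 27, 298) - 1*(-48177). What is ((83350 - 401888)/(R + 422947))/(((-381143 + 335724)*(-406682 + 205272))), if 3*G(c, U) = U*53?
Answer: -43437/594262865021870 ≈ -7.3094e-11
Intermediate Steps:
G(c, U) = 53*U/3 (G(c, U) = (U*53)/3 = (53*U)/3 = 53*U/3)
R = 160325/3 (R = (53/3)*298 - 1*(-48177) = 15794/3 + 48177 = 160325/3 ≈ 53442.)
((83350 - 401888)/(R + 422947))/(((-381143 + 335724)*(-406682 + 205272))) = ((83350 - 401888)/(160325/3 + 422947))/(((-381143 + 335724)*(-406682 + 205272))) = (-318538/1429166/3)/((-45419*(-201410))) = -318538*3/1429166/9147840790 = -477807/714583*1/9147840790 = -43437/594262865021870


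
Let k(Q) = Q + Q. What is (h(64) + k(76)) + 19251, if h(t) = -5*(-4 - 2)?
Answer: 19433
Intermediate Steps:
k(Q) = 2*Q
h(t) = 30 (h(t) = -5*(-6) = 30)
(h(64) + k(76)) + 19251 = (30 + 2*76) + 19251 = (30 + 152) + 19251 = 182 + 19251 = 19433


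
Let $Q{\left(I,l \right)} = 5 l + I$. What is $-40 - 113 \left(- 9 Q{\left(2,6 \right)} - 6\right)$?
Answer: $33182$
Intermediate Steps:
$Q{\left(I,l \right)} = I + 5 l$
$-40 - 113 \left(- 9 Q{\left(2,6 \right)} - 6\right) = -40 - 113 \left(- 9 \left(2 + 5 \cdot 6\right) - 6\right) = -40 - 113 \left(- 9 \left(2 + 30\right) - 6\right) = -40 - 113 \left(\left(-9\right) 32 - 6\right) = -40 - 113 \left(-288 - 6\right) = -40 - -33222 = -40 + 33222 = 33182$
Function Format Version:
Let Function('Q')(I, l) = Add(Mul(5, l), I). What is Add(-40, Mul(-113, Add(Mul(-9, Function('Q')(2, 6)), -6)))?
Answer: 33182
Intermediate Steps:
Function('Q')(I, l) = Add(I, Mul(5, l))
Add(-40, Mul(-113, Add(Mul(-9, Function('Q')(2, 6)), -6))) = Add(-40, Mul(-113, Add(Mul(-9, Add(2, Mul(5, 6))), -6))) = Add(-40, Mul(-113, Add(Mul(-9, Add(2, 30)), -6))) = Add(-40, Mul(-113, Add(Mul(-9, 32), -6))) = Add(-40, Mul(-113, Add(-288, -6))) = Add(-40, Mul(-113, -294)) = Add(-40, 33222) = 33182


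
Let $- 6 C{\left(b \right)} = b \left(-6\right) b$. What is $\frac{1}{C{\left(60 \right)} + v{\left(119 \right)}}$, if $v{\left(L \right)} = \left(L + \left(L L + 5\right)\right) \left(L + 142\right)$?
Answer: $\frac{1}{3731985} \approx 2.6795 \cdot 10^{-7}$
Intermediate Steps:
$C{\left(b \right)} = b^{2}$ ($C{\left(b \right)} = - \frac{b \left(-6\right) b}{6} = - \frac{- 6 b b}{6} = - \frac{\left(-6\right) b^{2}}{6} = b^{2}$)
$v{\left(L \right)} = \left(142 + L\right) \left(5 + L + L^{2}\right)$ ($v{\left(L \right)} = \left(L + \left(L^{2} + 5\right)\right) \left(142 + L\right) = \left(L + \left(5 + L^{2}\right)\right) \left(142 + L\right) = \left(5 + L + L^{2}\right) \left(142 + L\right) = \left(142 + L\right) \left(5 + L + L^{2}\right)$)
$\frac{1}{C{\left(60 \right)} + v{\left(119 \right)}} = \frac{1}{60^{2} + \left(710 + 119^{3} + 143 \cdot 119^{2} + 147 \cdot 119\right)} = \frac{1}{3600 + \left(710 + 1685159 + 143 \cdot 14161 + 17493\right)} = \frac{1}{3600 + \left(710 + 1685159 + 2025023 + 17493\right)} = \frac{1}{3600 + 3728385} = \frac{1}{3731985}$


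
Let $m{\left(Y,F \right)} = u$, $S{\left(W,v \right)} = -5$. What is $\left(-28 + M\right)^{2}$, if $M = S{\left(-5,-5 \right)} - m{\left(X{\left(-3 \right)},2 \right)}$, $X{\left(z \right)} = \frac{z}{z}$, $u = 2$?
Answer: $1225$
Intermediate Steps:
$X{\left(z \right)} = 1$
$m{\left(Y,F \right)} = 2$
$M = -7$ ($M = -5 - 2 = -7$)
$\left(-28 + M\right)^{2} = \left(-28 - 7\right)^{2} = \left(-35\right)^{2} = 1225$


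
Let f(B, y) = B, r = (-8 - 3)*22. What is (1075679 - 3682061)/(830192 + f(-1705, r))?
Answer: -2606382/828487 ≈ -3.1460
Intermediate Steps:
r = -242 (r = -11*22 = -242)
(1075679 - 3682061)/(830192 + f(-1705, r)) = (1075679 - 3682061)/(830192 - 1705) = -2606382/828487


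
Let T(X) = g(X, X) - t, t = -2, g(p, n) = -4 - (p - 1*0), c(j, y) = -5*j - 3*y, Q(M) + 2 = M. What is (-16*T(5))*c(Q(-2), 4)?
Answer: 896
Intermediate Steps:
Q(M) = -2 + M
g(p, n) = -4 - p (g(p, n) = -4 - (p + 0) = -4 - p)
T(X) = -2 - X (T(X) = (-4 - X) - 1*(-2) = (-4 - X) + 2 = -2 - X)
(-16*T(5))*c(Q(-2), 4) = (-16*(-2 - 1*5))*(-5*(-2 - 2) - 3*4) = (-16*(-2 - 5))*(-5*(-4) - 12) = (-16*(-7))*(20 - 12) = 112*8 = 896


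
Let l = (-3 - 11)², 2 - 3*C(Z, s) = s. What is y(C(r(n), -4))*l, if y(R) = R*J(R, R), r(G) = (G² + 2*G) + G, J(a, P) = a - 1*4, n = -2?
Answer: -784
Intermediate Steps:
J(a, P) = -4 + a (J(a, P) = a - 4 = -4 + a)
r(G) = G² + 3*G
C(Z, s) = ⅔ - s/3
y(R) = R*(-4 + R)
l = 196 (l = (-14)² = 196)
y(C(r(n), -4))*l = ((⅔ - ⅓*(-4))*(-4 + (⅔ - ⅓*(-4))))*196 = ((⅔ + 4/3)*(-4 + (⅔ + 4/3)))*196 = (2*(-4 + 2))*196 = (2*(-2))*196 = -4*196 = -784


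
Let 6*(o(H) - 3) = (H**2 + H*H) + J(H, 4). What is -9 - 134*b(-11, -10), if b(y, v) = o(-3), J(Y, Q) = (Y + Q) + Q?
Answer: -2774/3 ≈ -924.67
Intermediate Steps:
J(Y, Q) = Y + 2*Q (J(Y, Q) = (Q + Y) + Q = Y + 2*Q)
o(H) = 13/3 + H**2/3 + H/6 (o(H) = 3 + ((H**2 + H*H) + (H + 2*4))/6 = 3 + ((H**2 + H**2) + (H + 8))/6 = 3 + (2*H**2 + (8 + H))/6 = 3 + (8 + H + 2*H**2)/6 = 3 + (4/3 + H**2/3 + H/6) = 13/3 + H**2/3 + H/6)
b(y, v) = 41/6 (b(y, v) = 13/3 + (1/3)*(-3)**2 + (1/6)*(-3) = 13/3 + (1/3)*9 - 1/2 = 13/3 + 3 - 1/2 = 41/6)
-9 - 134*b(-11, -10) = -9 - 134*41/6 = -9 - 2747/3 = -2774/3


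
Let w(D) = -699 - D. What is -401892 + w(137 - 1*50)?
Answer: -402678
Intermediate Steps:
-401892 + w(137 - 1*50) = -401892 + (-699 - (137 - 1*50)) = -401892 + (-699 - (137 - 50)) = -401892 + (-699 - 1*87) = -401892 + (-699 - 87) = -401892 - 786 = -402678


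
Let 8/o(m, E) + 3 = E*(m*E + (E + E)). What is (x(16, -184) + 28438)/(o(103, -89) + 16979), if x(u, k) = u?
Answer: 11832624354/7060734133 ≈ 1.6758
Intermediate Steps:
o(m, E) = 8/(-3 + E*(2*E + E*m)) (o(m, E) = 8/(-3 + E*(m*E + (E + E))) = 8/(-3 + E*(E*m + 2*E)) = 8/(-3 + E*(2*E + E*m)))
(x(16, -184) + 28438)/(o(103, -89) + 16979) = (16 + 28438)/(8/(-3 + 2*(-89)² + 103*(-89)²) + 16979) = 28454/(8/(-3 + 2*7921 + 103*7921) + 16979) = 28454/(8/(-3 + 15842 + 815863) + 16979) = 28454/(8/831702 + 16979) = 28454/(8*(1/831702) + 16979) = 28454/(4/415851 + 16979) = 28454/(7060734133/415851) = 28454*(415851/7060734133) = 11832624354/7060734133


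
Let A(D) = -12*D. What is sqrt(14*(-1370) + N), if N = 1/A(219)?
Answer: I*sqrt(3679567993)/438 ≈ 138.49*I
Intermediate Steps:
N = -1/2628 (N = 1/(-12*219) = 1/(-2628) = -1/2628 ≈ -0.00038052)
sqrt(14*(-1370) + N) = sqrt(14*(-1370) - 1/2628) = sqrt(-19180 - 1/2628) = sqrt(-50405041/2628) = I*sqrt(3679567993)/438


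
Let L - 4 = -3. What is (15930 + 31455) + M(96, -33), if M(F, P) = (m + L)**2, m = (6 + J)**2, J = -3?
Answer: 47485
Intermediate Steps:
L = 1 (L = 4 - 3 = 1)
m = 9 (m = (6 - 3)**2 = 3**2 = 9)
M(F, P) = 100 (M(F, P) = (9 + 1)**2 = 10**2 = 100)
(15930 + 31455) + M(96, -33) = (15930 + 31455) + 100 = 47385 + 100 = 47485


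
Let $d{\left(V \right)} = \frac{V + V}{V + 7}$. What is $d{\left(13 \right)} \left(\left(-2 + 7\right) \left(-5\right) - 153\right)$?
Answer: $- \frac{1157}{5} \approx -231.4$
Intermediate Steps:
$d{\left(V \right)} = \frac{2 V}{7 + V}$
$d{\left(13 \right)} \left(\left(-2 + 7\right) \left(-5\right) - 153\right) = 2 \cdot 13 \frac{1}{7 + 13} \left(\left(-2 + 7\right) \left(-5\right) - 153\right) = 2 \cdot 13 \cdot \frac{1}{20} \left(5 \left(-5\right) - 153\right) = 2 \cdot 13 \cdot \frac{1}{20} \left(-25 - 153\right) = \frac{13}{10} \left(-178\right) = - \frac{1157}{5}$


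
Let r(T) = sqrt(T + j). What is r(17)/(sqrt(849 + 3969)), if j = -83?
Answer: I*sqrt(73)/73 ≈ 0.11704*I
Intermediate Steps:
r(T) = sqrt(-83 + T) (r(T) = sqrt(T - 83) = sqrt(-83 + T))
r(17)/(sqrt(849 + 3969)) = sqrt(-83 + 17)/(sqrt(849 + 3969)) = sqrt(-66)/(sqrt(4818)) = (I*sqrt(66))*(sqrt(4818)/4818) = I*sqrt(73)/73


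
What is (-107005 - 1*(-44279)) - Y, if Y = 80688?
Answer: -143414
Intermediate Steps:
(-107005 - 1*(-44279)) - Y = (-107005 - 1*(-44279)) - 1*80688 = (-107005 + 44279) - 80688 = -62726 - 80688 = -143414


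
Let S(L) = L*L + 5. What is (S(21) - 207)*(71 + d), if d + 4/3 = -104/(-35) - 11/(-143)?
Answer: 23722184/1365 ≈ 17379.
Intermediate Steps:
d = 2341/1365 (d = -4/3 + (-104/(-35) - 11/(-143)) = -4/3 + (-104*(-1/35) - 11*(-1/143)) = -4/3 + (104/35 + 1/13) = -4/3 + 1387/455 = 2341/1365 ≈ 1.7150)
S(L) = 5 + L² (S(L) = L² + 5 = 5 + L²)
(S(21) - 207)*(71 + d) = ((5 + 21²) - 207)*(71 + 2341/1365) = ((5 + 441) - 207)*(99256/1365) = (446 - 207)*(99256/1365) = 239*(99256/1365) = 23722184/1365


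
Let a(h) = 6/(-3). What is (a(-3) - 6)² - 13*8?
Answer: -40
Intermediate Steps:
a(h) = -2 (a(h) = 6*(-⅓) = -2)
(a(-3) - 6)² - 13*8 = (-2 - 6)² - 13*8 = (-8)² - 104 = 64 - 104 = -40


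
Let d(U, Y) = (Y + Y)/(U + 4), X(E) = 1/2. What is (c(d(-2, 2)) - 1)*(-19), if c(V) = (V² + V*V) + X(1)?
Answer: -285/2 ≈ -142.50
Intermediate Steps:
X(E) = ½
d(U, Y) = 2*Y/(4 + U) (d(U, Y) = (2*Y)/(4 + U) = 2*Y/(4 + U))
c(V) = ½ + 2*V² (c(V) = (V² + V*V) + ½ = (V² + V²) + ½ = 2*V² + ½ = ½ + 2*V²)
(c(d(-2, 2)) - 1)*(-19) = ((½ + 2*(2*2/(4 - 2))²) - 1)*(-19) = ((½ + 2*(2*2/2)²) - 1)*(-19) = ((½ + 2*(2*2*(½))²) - 1)*(-19) = ((½ + 2*2²) - 1)*(-19) = ((½ + 2*4) - 1)*(-19) = ((½ + 8) - 1)*(-19) = (17/2 - 1)*(-19) = (15/2)*(-19) = -285/2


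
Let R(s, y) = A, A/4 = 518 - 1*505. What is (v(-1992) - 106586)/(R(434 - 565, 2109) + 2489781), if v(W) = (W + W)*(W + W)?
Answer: 15765670/2489833 ≈ 6.3320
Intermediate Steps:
v(W) = 4*W² (v(W) = (2*W)*(2*W) = 4*W²)
A = 52 (A = 4*(518 - 1*505) = 4*(518 - 505) = 4*13 = 52)
R(s, y) = 52
(v(-1992) - 106586)/(R(434 - 565, 2109) + 2489781) = (4*(-1992)² - 106586)/(52 + 2489781) = (4*3968064 - 106586)/2489833 = (15872256 - 106586)*(1/2489833) = 15765670*(1/2489833) = 15765670/2489833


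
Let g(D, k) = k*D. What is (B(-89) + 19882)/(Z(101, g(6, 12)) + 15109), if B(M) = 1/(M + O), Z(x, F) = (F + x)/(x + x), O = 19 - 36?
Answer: 70952197/53922041 ≈ 1.3158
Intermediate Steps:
O = -17
g(D, k) = D*k
Z(x, F) = (F + x)/(2*x) (Z(x, F) = (F + x)/((2*x)) = (F + x)*(1/(2*x)) = (F + x)/(2*x))
B(M) = 1/(-17 + M) (B(M) = 1/(M - 17) = 1/(-17 + M))
(B(-89) + 19882)/(Z(101, g(6, 12)) + 15109) = (1/(-17 - 89) + 19882)/((½)*(6*12 + 101)/101 + 15109) = (1/(-106) + 19882)/((½)*(1/101)*(72 + 101) + 15109) = (-1/106 + 19882)/((½)*(1/101)*173 + 15109) = 2107491/(106*(173/202 + 15109)) = 2107491/(106*(3052191/202)) = (2107491/106)*(202/3052191) = 70952197/53922041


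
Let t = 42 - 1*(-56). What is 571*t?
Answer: 55958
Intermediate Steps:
t = 98 (t = 42 + 56 = 98)
571*t = 571*98 = 55958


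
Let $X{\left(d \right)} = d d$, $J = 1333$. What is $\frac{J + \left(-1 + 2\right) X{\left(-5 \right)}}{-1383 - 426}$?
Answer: $- \frac{1358}{1809} \approx -0.75069$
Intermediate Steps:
$X{\left(d \right)} = d^{2}$
$\frac{J + \left(-1 + 2\right) X{\left(-5 \right)}}{-1383 - 426} = \frac{1333 + \left(-1 + 2\right) \left(-5\right)^{2}}{-1383 - 426} = \frac{1333 + 1 \cdot 25}{-1809} = \left(1333 + 25\right) \left(- \frac{1}{1809}\right) = 1358 \left(- \frac{1}{1809}\right) = - \frac{1358}{1809}$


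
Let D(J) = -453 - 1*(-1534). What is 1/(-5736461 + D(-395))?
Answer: -1/5735380 ≈ -1.7436e-7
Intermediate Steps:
D(J) = 1081 (D(J) = -453 + 1534 = 1081)
1/(-5736461 + D(-395)) = 1/(-5736461 + 1081) = 1/(-5735380) = -1/5735380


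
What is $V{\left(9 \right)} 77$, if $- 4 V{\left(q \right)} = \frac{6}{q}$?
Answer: $- \frac{77}{6} \approx -12.833$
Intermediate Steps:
$V{\left(q \right)} = - \frac{3}{2 q}$ ($V{\left(q \right)} = - \frac{6 \frac{1}{q}}{4} = - \frac{3}{2 q}$)
$V{\left(9 \right)} 77 = - \frac{3}{2 \cdot 9} \cdot 77 = \left(- \frac{3}{2}\right) \frac{1}{9} \cdot 77 = \left(- \frac{1}{6}\right) 77 = - \frac{77}{6}$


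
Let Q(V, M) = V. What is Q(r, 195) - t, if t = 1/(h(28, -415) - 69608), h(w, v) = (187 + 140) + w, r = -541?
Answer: -37465872/69253 ≈ -541.00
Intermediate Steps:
h(w, v) = 327 + w
t = -1/69253 (t = 1/((327 + 28) - 69608) = 1/(355 - 69608) = 1/(-69253) = -1/69253 ≈ -1.4440e-5)
Q(r, 195) - t = -541 - 1*(-1/69253) = -541 + 1/69253 = -37465872/69253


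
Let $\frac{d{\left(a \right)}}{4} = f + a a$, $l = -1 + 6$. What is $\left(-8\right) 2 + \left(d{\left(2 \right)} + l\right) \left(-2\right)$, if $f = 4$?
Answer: $-90$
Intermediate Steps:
$l = 5$
$d{\left(a \right)} = 16 + 4 a^{2}$ ($d{\left(a \right)} = 4 \left(4 + a a\right) = 4 \left(4 + a^{2}\right) = 16 + 4 a^{2}$)
$\left(-8\right) 2 + \left(d{\left(2 \right)} + l\right) \left(-2\right) = \left(-8\right) 2 + \left(\left(16 + 4 \cdot 2^{2}\right) + 5\right) \left(-2\right) = -16 + \left(\left(16 + 4 \cdot 4\right) + 5\right) \left(-2\right) = -16 + \left(\left(16 + 16\right) + 5\right) \left(-2\right) = -16 + \left(32 + 5\right) \left(-2\right) = -16 + 37 \left(-2\right) = -16 - 74 = -90$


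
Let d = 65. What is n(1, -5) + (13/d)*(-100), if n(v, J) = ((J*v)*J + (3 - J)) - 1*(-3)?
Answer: 16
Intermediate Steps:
n(v, J) = 6 - J + v*J² (n(v, J) = (v*J² + (3 - J)) + 3 = (3 - J + v*J²) + 3 = 6 - J + v*J²)
n(1, -5) + (13/d)*(-100) = (6 - 1*(-5) + 1*(-5)²) + (13/65)*(-100) = (6 + 5 + 1*25) + (13*(1/65))*(-100) = (6 + 5 + 25) + (⅕)*(-100) = 36 - 20 = 16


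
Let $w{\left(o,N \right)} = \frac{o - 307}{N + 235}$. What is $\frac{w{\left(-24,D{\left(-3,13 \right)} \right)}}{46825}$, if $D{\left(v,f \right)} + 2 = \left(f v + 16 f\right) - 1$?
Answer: $- \frac{331}{18776825} \approx -1.7628 \cdot 10^{-5}$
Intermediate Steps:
$D{\left(v,f \right)} = -3 + 16 f + f v$ ($D{\left(v,f \right)} = -2 - \left(1 - 16 f - f v\right) = -2 + \left(-1 + 16 f + f v\right) = -3 + 16 f + f v$)
$w{\left(o,N \right)} = \frac{-307 + o}{235 + N}$
$\frac{w{\left(-24,D{\left(-3,13 \right)} \right)}}{46825} = \frac{\frac{1}{235 + \left(-3 + 16 \cdot 13 + 13 \left(-3\right)\right)} \left(-307 - 24\right)}{46825} = \frac{1}{235 - -166} \left(-331\right) \frac{1}{46825} = \frac{1}{235 + 166} \left(-331\right) \frac{1}{46825} = \frac{1}{401} \left(-331\right) \frac{1}{46825} = \left(- \frac{331}{401}\right) \frac{1}{46825} = - \frac{331}{18776825}$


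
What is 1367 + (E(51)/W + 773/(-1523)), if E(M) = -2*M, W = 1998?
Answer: 693003053/507159 ≈ 1366.4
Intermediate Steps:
1367 + (E(51)/W + 773/(-1523)) = 1367 + (-2*51/1998 + 773/(-1523)) = 1367 + (-102*1/1998 + 773*(-1/1523)) = 1367 + (-17/333 - 773/1523) = 1367 - 283300/507159 = 693003053/507159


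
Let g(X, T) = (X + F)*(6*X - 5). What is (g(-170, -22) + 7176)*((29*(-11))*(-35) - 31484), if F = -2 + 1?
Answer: -3707221869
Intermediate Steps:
F = -1
g(X, T) = (-1 + X)*(-5 + 6*X) (g(X, T) = (X - 1)*(6*X - 5) = (-1 + X)*(-5 + 6*X))
(g(-170, -22) + 7176)*((29*(-11))*(-35) - 31484) = ((5 - 11*(-170) + 6*(-170)²) + 7176)*((29*(-11))*(-35) - 31484) = ((5 + 1870 + 6*28900) + 7176)*(-319*(-35) - 31484) = ((5 + 1870 + 173400) + 7176)*(11165 - 31484) = (175275 + 7176)*(-20319) = 182451*(-20319) = -3707221869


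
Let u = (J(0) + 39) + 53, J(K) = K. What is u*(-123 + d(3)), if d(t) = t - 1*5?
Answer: -11500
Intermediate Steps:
d(t) = -5 + t (d(t) = t - 5 = -5 + t)
u = 92 (u = (0 + 39) + 53 = 39 + 53 = 92)
u*(-123 + d(3)) = 92*(-123 + (-5 + 3)) = 92*(-123 - 2) = 92*(-125) = -11500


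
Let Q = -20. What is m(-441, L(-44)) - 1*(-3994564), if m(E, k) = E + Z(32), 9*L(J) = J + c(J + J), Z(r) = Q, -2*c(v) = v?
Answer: 3994103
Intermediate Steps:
c(v) = -v/2
Z(r) = -20
L(J) = 0 (L(J) = (J - (J + J)/2)/9 = (J - J)/9 = (1/9)*0 = 0)
m(E, k) = -20 + E (m(E, k) = E - 20 = -20 + E)
m(-441, L(-44)) - 1*(-3994564) = (-20 - 441) - 1*(-3994564) = -461 + 3994564 = 3994103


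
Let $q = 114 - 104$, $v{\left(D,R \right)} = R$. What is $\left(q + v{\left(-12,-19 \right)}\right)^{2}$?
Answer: $81$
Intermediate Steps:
$q = 10$ ($q = 114 - 104 = 10$)
$\left(q + v{\left(-12,-19 \right)}\right)^{2} = \left(10 - 19\right)^{2} = \left(-9\right)^{2} = 81$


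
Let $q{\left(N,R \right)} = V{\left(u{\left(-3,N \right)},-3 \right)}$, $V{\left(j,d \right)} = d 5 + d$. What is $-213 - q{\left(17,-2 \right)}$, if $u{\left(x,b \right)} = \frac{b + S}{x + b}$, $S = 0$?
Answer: $-195$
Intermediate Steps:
$u{\left(x,b \right)} = \frac{b}{b + x}$ ($u{\left(x,b \right)} = \frac{b + 0}{x + b} = \frac{b}{b + x}$)
$V{\left(j,d \right)} = 6 d$ ($V{\left(j,d \right)} = 5 d + d = 6 d$)
$q{\left(N,R \right)} = -18$ ($q{\left(N,R \right)} = 6 \left(-3\right) = -18$)
$-213 - q{\left(17,-2 \right)} = -213 - -18 = -213 + 18 = -195$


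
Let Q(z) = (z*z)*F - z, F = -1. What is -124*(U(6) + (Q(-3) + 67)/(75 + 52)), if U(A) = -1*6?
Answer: 86924/127 ≈ 684.44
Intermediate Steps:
Q(z) = -z - z**2 (Q(z) = (z*z)*(-1) - z = z**2*(-1) - z = -z**2 - z = -z - z**2)
U(A) = -6
-124*(U(6) + (Q(-3) + 67)/(75 + 52)) = -124*(-6 + (-1*(-3)*(1 - 3) + 67)/(75 + 52)) = -124*(-6 + (-1*(-3)*(-2) + 67)/127) = -124*(-6 + (-6 + 67)*(1/127)) = -124*(-6 + 61*(1/127)) = -124*(-6 + 61/127) = -124*(-701/127) = 86924/127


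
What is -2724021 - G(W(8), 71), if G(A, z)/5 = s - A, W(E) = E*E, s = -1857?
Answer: -2714416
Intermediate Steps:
W(E) = E**2
G(A, z) = -9285 - 5*A (G(A, z) = 5*(-1857 - A) = -9285 - 5*A)
-2724021 - G(W(8), 71) = -2724021 - (-9285 - 5*8**2) = -2724021 - (-9285 - 5*64) = -2724021 - (-9285 - 320) = -2724021 - 1*(-9605) = -2724021 + 9605 = -2714416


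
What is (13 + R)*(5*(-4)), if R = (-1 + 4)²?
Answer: -440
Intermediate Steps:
R = 9 (R = 3² = 9)
(13 + R)*(5*(-4)) = (13 + 9)*(5*(-4)) = 22*(-20) = -440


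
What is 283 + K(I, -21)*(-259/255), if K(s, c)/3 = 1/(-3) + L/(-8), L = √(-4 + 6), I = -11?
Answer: 72424/255 + 259*√2/680 ≈ 284.55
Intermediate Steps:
L = √2 ≈ 1.4142
K(s, c) = -1 - 3*√2/8 (K(s, c) = 3*(1/(-3) + √2/(-8)) = 3*(1*(-⅓) + √2*(-⅛)) = 3*(-⅓ - √2/8) = -1 - 3*√2/8)
283 + K(I, -21)*(-259/255) = 283 + (-1 - 3*√2/8)*(-259/255) = 283 + (259/255 + 259*√2/680) = 72424/255 + 259*√2/680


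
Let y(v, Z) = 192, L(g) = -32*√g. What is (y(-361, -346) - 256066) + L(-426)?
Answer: -255874 - 32*I*√426 ≈ -2.5587e+5 - 660.47*I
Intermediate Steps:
(y(-361, -346) - 256066) + L(-426) = (192 - 256066) - 32*I*√426 = -255874 - 32*I*√426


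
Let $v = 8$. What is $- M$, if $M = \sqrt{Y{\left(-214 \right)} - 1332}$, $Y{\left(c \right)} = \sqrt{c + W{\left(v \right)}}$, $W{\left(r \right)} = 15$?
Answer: $- \sqrt{-1332 + i \sqrt{199}} \approx -0.19326 - 36.497 i$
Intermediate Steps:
$Y{\left(c \right)} = \sqrt{15 + c}$ ($Y{\left(c \right)} = \sqrt{c + 15} = \sqrt{15 + c}$)
$M = \sqrt{-1332 + i \sqrt{199}}$ ($M = \sqrt{\sqrt{15 - 214} - 1332} = \sqrt{\sqrt{-199} - 1332} = \sqrt{i \sqrt{199} - 1332} = \sqrt{-1332 + i \sqrt{199}} \approx 0.1933 + 36.497 i$)
$- M = - \sqrt{-1332 + i \sqrt{199}}$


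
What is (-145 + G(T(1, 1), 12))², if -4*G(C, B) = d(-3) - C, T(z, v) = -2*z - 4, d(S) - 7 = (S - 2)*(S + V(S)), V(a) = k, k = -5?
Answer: 400689/16 ≈ 25043.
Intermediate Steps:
V(a) = -5
d(S) = 7 + (-5 + S)*(-2 + S) (d(S) = 7 + (S - 2)*(S - 5) = 7 + (-2 + S)*(-5 + S) = 7 + (-5 + S)*(-2 + S))
T(z, v) = -4 - 2*z
G(C, B) = -47/4 + C/4 (G(C, B) = -((17 + (-3)² - 7*(-3)) - C)/4 = -((17 + 9 + 21) - C)/4 = -(47 - C)/4 = -47/4 + C/4)
(-145 + G(T(1, 1), 12))² = (-145 + (-47/4 + (-4 - 2*1)/4))² = (-145 + (-47/4 + (-4 - 2)/4))² = (-145 + (-47/4 + (¼)*(-6)))² = (-145 + (-47/4 - 3/2))² = (-145 - 53/4)² = (-633/4)² = 400689/16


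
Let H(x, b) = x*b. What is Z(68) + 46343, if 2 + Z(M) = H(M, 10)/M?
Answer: 46351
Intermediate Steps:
H(x, b) = b*x
Z(M) = 8 (Z(M) = -2 + (10*M)/M = -2 + 10 = 8)
Z(68) + 46343 = 8 + 46343 = 46351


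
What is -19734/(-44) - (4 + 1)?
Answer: 887/2 ≈ 443.50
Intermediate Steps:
-19734/(-44) - (4 + 1) = -19734*(-1)/44 - 1*5 = -138*(-13/4) - 5 = 897/2 - 5 = 887/2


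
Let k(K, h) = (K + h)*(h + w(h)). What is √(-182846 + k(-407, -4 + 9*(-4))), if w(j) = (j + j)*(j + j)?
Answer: I*√3025766 ≈ 1739.5*I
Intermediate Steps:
w(j) = 4*j² (w(j) = (2*j)*(2*j) = 4*j²)
k(K, h) = (K + h)*(h + 4*h²)
√(-182846 + k(-407, -4 + 9*(-4))) = √(-182846 + (-4 + 9*(-4))*(-407 + (-4 + 9*(-4)) + 4*(-4 + 9*(-4))² + 4*(-407)*(-4 + 9*(-4)))) = √(-182846 + (-4 - 36)*(-407 + (-4 - 36) + 4*(-4 - 36)² + 4*(-407)*(-4 - 36))) = √(-182846 - 40*(-407 - 40 + 4*(-40)² + 4*(-407)*(-40))) = √(-182846 - 40*(-407 - 40 + 4*1600 + 65120)) = √(-182846 - 40*(-407 - 40 + 6400 + 65120)) = √(-182846 - 40*71073) = √(-182846 - 2842920) = √(-3025766) = I*√3025766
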